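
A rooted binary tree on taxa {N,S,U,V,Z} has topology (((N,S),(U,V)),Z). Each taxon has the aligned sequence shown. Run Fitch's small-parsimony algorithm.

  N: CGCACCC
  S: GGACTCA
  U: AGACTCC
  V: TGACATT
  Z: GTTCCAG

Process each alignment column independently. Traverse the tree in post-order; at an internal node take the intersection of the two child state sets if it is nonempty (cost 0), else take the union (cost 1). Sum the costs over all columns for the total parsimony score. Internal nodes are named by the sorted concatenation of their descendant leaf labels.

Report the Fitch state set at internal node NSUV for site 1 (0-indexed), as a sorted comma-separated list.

G

NS@0: {C} ∪ {G} = {C,G} (union, +1)
UV@0: {A} ∪ {T} = {A,T} (union, +1)
NSUV@0: {C,G} ∪ {A,T} = {A,C,G,T} (union, +1)
NSUVZ@0: {A,C,G,T} ∩ {G} = {G} (intersection, +0)
NS@1: {G} ∩ {G} = {G} (intersection, +0)
UV@1: {G} ∩ {G} = {G} (intersection, +0)
NSUV@1: {G} ∩ {G} = {G} (intersection, +0)
NSUVZ@1: {G} ∪ {T} = {G,T} (union, +1)
NS@2: {C} ∪ {A} = {A,C} (union, +1)
UV@2: {A} ∩ {A} = {A} (intersection, +0)
NSUV@2: {A,C} ∩ {A} = {A} (intersection, +0)
NSUVZ@2: {A} ∪ {T} = {A,T} (union, +1)
NS@3: {A} ∪ {C} = {A,C} (union, +1)
UV@3: {C} ∩ {C} = {C} (intersection, +0)
NSUV@3: {A,C} ∩ {C} = {C} (intersection, +0)
NSUVZ@3: {C} ∩ {C} = {C} (intersection, +0)
NS@4: {C} ∪ {T} = {C,T} (union, +1)
UV@4: {T} ∪ {A} = {A,T} (union, +1)
NSUV@4: {C,T} ∩ {A,T} = {T} (intersection, +0)
NSUVZ@4: {T} ∪ {C} = {C,T} (union, +1)
NS@5: {C} ∩ {C} = {C} (intersection, +0)
UV@5: {C} ∪ {T} = {C,T} (union, +1)
NSUV@5: {C} ∩ {C,T} = {C} (intersection, +0)
NSUVZ@5: {C} ∪ {A} = {A,C} (union, +1)
NS@6: {C} ∪ {A} = {A,C} (union, +1)
UV@6: {C} ∪ {T} = {C,T} (union, +1)
NSUV@6: {A,C} ∩ {C,T} = {C} (intersection, +0)
NSUVZ@6: {C} ∪ {G} = {C,G} (union, +1)
per-site changes: [3, 1, 2, 1, 3, 2, 3]; total = 15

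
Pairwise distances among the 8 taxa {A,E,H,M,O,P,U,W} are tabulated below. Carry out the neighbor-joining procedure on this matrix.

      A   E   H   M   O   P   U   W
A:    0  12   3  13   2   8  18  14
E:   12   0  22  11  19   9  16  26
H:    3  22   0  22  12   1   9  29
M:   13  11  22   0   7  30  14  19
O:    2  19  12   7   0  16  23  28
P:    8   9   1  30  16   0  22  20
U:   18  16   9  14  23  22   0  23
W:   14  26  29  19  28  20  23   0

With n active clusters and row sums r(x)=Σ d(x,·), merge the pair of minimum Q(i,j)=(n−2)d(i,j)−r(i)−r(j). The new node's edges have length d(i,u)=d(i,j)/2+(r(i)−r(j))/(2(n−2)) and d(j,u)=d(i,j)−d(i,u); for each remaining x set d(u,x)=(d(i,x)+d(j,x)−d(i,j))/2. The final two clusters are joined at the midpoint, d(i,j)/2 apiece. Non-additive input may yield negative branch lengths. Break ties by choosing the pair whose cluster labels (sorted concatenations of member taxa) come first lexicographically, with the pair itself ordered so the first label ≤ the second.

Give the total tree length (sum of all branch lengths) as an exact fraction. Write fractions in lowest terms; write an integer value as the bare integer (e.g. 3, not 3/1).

52

iteration 1: select H,P (d=1, Q=-198); attach at lengths (-1/6, 7/6); label the merged cluster HP
  updated: d(A,HP)=5, d(E,HP)=15, d(HP,M)=51/2, d(HP,O)=27/2, d(HP,U)=15, d(HP,W)=24
iteration 2: select M,O (d=7, Q=-147); attach at lengths (16/5, 19/5); label the merged cluster MO
  updated: d(A,MO)=4, d(E,MO)=23/2, d(HP,MO)=16, d(MO,U)=15, d(MO,W)=20
iteration 3: select A,HP (d=5, Q=-108); attach at lengths (-1/4, 21/4); label the merged cluster AHP
  updated: d(AHP,E)=11, d(AHP,MO)=15/2, d(AHP,U)=14, d(AHP,W)=33/2
iteration 4: select AHP,W (d=33/2, Q=-85); attach at lengths (13/6, 43/3); label the merged cluster AHPW
  updated: d(AHPW,E)=41/4, d(AHPW,MO)=11/2, d(AHPW,U)=41/4
iteration 5: select AHPW,MO (d=11/2, Q=-47); attach at lengths (5/4, 17/4); label the merged cluster AHMOPW
  updated: d(AHMOPW,E)=65/8, d(AHMOPW,U)=79/8
iteration 6: select AHMOPW,E (d=65/8, Q=-34); attach at lengths (1, 57/8); label the merged cluster AEHMOPW
  updated: d(AEHMOPW,U)=71/8
iteration 7: select AEHMOPW,U (d=71/8); attach at lengths (71/16, 71/16); label the merged cluster AEHMOPUW
final tree: (((((A:-1/4,(H:-1/6,P:7/6):21/4):13/6,W:43/3):5/4,(M:16/5,O:19/5):17/4):1,E:57/8):71/16,U:71/16)
total length: 52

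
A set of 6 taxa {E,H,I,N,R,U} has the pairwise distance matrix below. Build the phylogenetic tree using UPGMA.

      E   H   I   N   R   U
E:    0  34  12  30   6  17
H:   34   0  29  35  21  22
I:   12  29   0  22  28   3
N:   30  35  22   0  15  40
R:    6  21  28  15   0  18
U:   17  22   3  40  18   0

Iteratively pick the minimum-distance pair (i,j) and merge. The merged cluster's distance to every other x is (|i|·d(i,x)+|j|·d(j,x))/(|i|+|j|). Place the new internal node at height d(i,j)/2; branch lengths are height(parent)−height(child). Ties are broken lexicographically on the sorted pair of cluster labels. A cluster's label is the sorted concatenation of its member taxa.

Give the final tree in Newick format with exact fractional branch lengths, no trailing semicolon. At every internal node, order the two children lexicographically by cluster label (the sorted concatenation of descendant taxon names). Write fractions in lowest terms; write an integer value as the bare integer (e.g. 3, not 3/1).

((((E:3,R:3):51/8,(I:3/2,U:3/2):63/8):31/8,H:53/4):19/20,N:71/5)

step 1: merge (I,U) at d=3; branch lengths I→3/2, U→3/2; new cluster IU
  updated: d(E,IU)=29/2, d(H,IU)=51/2, d(IU,N)=31, d(IU,R)=23
step 2: merge (E,R) at d=6; branch lengths E→3, R→3; new cluster ER
  updated: d(ER,H)=55/2, d(ER,IU)=75/4, d(ER,N)=45/2
step 3: merge (ER,IU) at d=75/4; branch lengths ER→51/8, IU→63/8; new cluster EIRU
  updated: d(EIRU,H)=53/2, d(EIRU,N)=107/4
step 4: merge (EIRU,H) at d=53/2; branch lengths EIRU→31/8, H→53/4; new cluster EHIRU
  updated: d(EHIRU,N)=142/5
step 5: merge (EHIRU,N) at d=142/5; branch lengths EHIRU→19/20, N→71/5; new cluster EHINRU
final tree: ((((E:3,R:3):51/8,(I:3/2,U:3/2):63/8):31/8,H:53/4):19/20,N:71/5)
total length: 2221/40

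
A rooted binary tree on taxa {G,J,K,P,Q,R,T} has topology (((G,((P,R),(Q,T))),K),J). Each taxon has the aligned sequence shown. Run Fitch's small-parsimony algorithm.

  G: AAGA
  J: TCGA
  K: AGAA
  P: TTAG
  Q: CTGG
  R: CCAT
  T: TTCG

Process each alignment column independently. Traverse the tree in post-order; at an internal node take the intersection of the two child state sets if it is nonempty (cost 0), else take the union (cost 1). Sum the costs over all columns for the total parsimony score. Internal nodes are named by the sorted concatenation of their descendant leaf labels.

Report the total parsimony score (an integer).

13

[col 0] PR: children P:{T}, R:{C} ∪→ {C,T}; cost 1
[col 0] QT: children Q:{C}, T:{T} ∪→ {C,T}; cost 1
[col 0] PQRT: children PR:{C,T}, QT:{C,T} ∩→ {C,T}; cost 0
[col 0] GPQRT: children G:{A}, PQRT:{C,T} ∪→ {A,C,T}; cost 1
[col 0] GKPQRT: children GPQRT:{A,C,T}, K:{A} ∩→ {A}; cost 0
[col 0] GJKPQRT: children GKPQRT:{A}, J:{T} ∪→ {A,T}; cost 1
[col 1] PR: children P:{T}, R:{C} ∪→ {C,T}; cost 1
[col 1] QT: children Q:{T}, T:{T} ∩→ {T}; cost 0
[col 1] PQRT: children PR:{C,T}, QT:{T} ∩→ {T}; cost 0
[col 1] GPQRT: children G:{A}, PQRT:{T} ∪→ {A,T}; cost 1
[col 1] GKPQRT: children GPQRT:{A,T}, K:{G} ∪→ {A,G,T}; cost 1
[col 1] GJKPQRT: children GKPQRT:{A,G,T}, J:{C} ∪→ {A,C,G,T}; cost 1
[col 2] PR: children P:{A}, R:{A} ∩→ {A}; cost 0
[col 2] QT: children Q:{G}, T:{C} ∪→ {C,G}; cost 1
[col 2] PQRT: children PR:{A}, QT:{C,G} ∪→ {A,C,G}; cost 1
[col 2] GPQRT: children G:{G}, PQRT:{A,C,G} ∩→ {G}; cost 0
[col 2] GKPQRT: children GPQRT:{G}, K:{A} ∪→ {A,G}; cost 1
[col 2] GJKPQRT: children GKPQRT:{A,G}, J:{G} ∩→ {G}; cost 0
[col 3] PR: children P:{G}, R:{T} ∪→ {G,T}; cost 1
[col 3] QT: children Q:{G}, T:{G} ∩→ {G}; cost 0
[col 3] PQRT: children PR:{G,T}, QT:{G} ∩→ {G}; cost 0
[col 3] GPQRT: children G:{A}, PQRT:{G} ∪→ {A,G}; cost 1
[col 3] GKPQRT: children GPQRT:{A,G}, K:{A} ∩→ {A}; cost 0
[col 3] GJKPQRT: children GKPQRT:{A}, J:{A} ∩→ {A}; cost 0
per-site changes: [4, 4, 3, 2]; total = 13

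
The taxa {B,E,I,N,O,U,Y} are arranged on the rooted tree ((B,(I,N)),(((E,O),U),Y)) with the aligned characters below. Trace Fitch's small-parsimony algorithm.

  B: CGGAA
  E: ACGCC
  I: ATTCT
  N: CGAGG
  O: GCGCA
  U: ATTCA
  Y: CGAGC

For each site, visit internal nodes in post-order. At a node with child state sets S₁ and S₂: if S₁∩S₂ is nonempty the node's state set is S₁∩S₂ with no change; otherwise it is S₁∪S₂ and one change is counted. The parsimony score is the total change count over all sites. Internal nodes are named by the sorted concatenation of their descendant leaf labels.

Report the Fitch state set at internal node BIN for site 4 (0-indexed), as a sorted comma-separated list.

site 0, node IN: I={A} ∪ N={C} → {A,C} (+1)
site 0, node BIN: B={C} ∩ IN={A,C} → {C} (+0)
site 0, node EO: E={A} ∪ O={G} → {A,G} (+1)
site 0, node EOU: EO={A,G} ∩ U={A} → {A} (+0)
site 0, node EOUY: EOU={A} ∪ Y={C} → {A,C} (+1)
site 0, node BEINOUY: BIN={C} ∩ EOUY={A,C} → {C} (+0)
site 1, node IN: I={T} ∪ N={G} → {G,T} (+1)
site 1, node BIN: B={G} ∩ IN={G,T} → {G} (+0)
site 1, node EO: E={C} ∩ O={C} → {C} (+0)
site 1, node EOU: EO={C} ∪ U={T} → {C,T} (+1)
site 1, node EOUY: EOU={C,T} ∪ Y={G} → {C,G,T} (+1)
site 1, node BEINOUY: BIN={G} ∩ EOUY={C,G,T} → {G} (+0)
site 2, node IN: I={T} ∪ N={A} → {A,T} (+1)
site 2, node BIN: B={G} ∪ IN={A,T} → {A,G,T} (+1)
site 2, node EO: E={G} ∩ O={G} → {G} (+0)
site 2, node EOU: EO={G} ∪ U={T} → {G,T} (+1)
site 2, node EOUY: EOU={G,T} ∪ Y={A} → {A,G,T} (+1)
site 2, node BEINOUY: BIN={A,G,T} ∩ EOUY={A,G,T} → {A,G,T} (+0)
site 3, node IN: I={C} ∪ N={G} → {C,G} (+1)
site 3, node BIN: B={A} ∪ IN={C,G} → {A,C,G} (+1)
site 3, node EO: E={C} ∩ O={C} → {C} (+0)
site 3, node EOU: EO={C} ∩ U={C} → {C} (+0)
site 3, node EOUY: EOU={C} ∪ Y={G} → {C,G} (+1)
site 3, node BEINOUY: BIN={A,C,G} ∩ EOUY={C,G} → {C,G} (+0)
site 4, node IN: I={T} ∪ N={G} → {G,T} (+1)
site 4, node BIN: B={A} ∪ IN={G,T} → {A,G,T} (+1)
site 4, node EO: E={C} ∪ O={A} → {A,C} (+1)
site 4, node EOU: EO={A,C} ∩ U={A} → {A} (+0)
site 4, node EOUY: EOU={A} ∪ Y={C} → {A,C} (+1)
site 4, node BEINOUY: BIN={A,G,T} ∩ EOUY={A,C} → {A} (+0)
per-site changes: [3, 3, 4, 3, 4]; total = 17

A,G,T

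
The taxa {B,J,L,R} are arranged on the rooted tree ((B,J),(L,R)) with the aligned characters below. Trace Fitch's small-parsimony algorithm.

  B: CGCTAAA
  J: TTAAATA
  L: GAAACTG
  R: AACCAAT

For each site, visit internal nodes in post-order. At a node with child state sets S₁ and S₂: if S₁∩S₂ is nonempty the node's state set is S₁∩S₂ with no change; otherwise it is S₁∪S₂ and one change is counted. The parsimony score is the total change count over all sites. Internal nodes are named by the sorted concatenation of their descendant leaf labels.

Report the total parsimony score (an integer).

site 0, node BJ: B={C} ∪ J={T} → {C,T} (+1)
site 0, node LR: L={G} ∪ R={A} → {A,G} (+1)
site 0, node BJLR: BJ={C,T} ∪ LR={A,G} → {A,C,G,T} (+1)
site 1, node BJ: B={G} ∪ J={T} → {G,T} (+1)
site 1, node LR: L={A} ∩ R={A} → {A} (+0)
site 1, node BJLR: BJ={G,T} ∪ LR={A} → {A,G,T} (+1)
site 2, node BJ: B={C} ∪ J={A} → {A,C} (+1)
site 2, node LR: L={A} ∪ R={C} → {A,C} (+1)
site 2, node BJLR: BJ={A,C} ∩ LR={A,C} → {A,C} (+0)
site 3, node BJ: B={T} ∪ J={A} → {A,T} (+1)
site 3, node LR: L={A} ∪ R={C} → {A,C} (+1)
site 3, node BJLR: BJ={A,T} ∩ LR={A,C} → {A} (+0)
site 4, node BJ: B={A} ∩ J={A} → {A} (+0)
site 4, node LR: L={C} ∪ R={A} → {A,C} (+1)
site 4, node BJLR: BJ={A} ∩ LR={A,C} → {A} (+0)
site 5, node BJ: B={A} ∪ J={T} → {A,T} (+1)
site 5, node LR: L={T} ∪ R={A} → {A,T} (+1)
site 5, node BJLR: BJ={A,T} ∩ LR={A,T} → {A,T} (+0)
site 6, node BJ: B={A} ∩ J={A} → {A} (+0)
site 6, node LR: L={G} ∪ R={T} → {G,T} (+1)
site 6, node BJLR: BJ={A} ∪ LR={G,T} → {A,G,T} (+1)
per-site changes: [3, 2, 2, 2, 1, 2, 2]; total = 14

14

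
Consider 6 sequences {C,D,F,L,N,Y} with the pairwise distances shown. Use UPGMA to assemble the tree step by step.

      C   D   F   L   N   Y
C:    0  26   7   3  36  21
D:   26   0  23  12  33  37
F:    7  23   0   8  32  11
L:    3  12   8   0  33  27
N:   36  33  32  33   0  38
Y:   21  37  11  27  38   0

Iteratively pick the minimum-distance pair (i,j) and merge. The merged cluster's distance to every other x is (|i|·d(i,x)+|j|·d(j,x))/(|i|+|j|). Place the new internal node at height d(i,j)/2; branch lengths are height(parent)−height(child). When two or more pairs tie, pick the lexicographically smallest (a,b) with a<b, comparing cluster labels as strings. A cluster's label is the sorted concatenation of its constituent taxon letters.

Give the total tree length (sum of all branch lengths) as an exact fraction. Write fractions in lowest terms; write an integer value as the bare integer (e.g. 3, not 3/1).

926/15

step 1: merge (C,L) at d=3; branch lengths C→3/2, L→3/2; new cluster CL
  updated: d(CL,D)=19, d(CL,F)=15/2, d(CL,N)=69/2, d(CL,Y)=24
step 2: merge (CL,F) at d=15/2; branch lengths CL→9/4, F→15/4; new cluster CFL
  updated: d(CFL,D)=61/3, d(CFL,N)=101/3, d(CFL,Y)=59/3
step 3: merge (CFL,Y) at d=59/3; branch lengths CFL→73/12, Y→59/6; new cluster CFLY
  updated: d(CFLY,D)=49/2, d(CFLY,N)=139/4
step 4: merge (CFLY,D) at d=49/2; branch lengths CFLY→29/12, D→49/4; new cluster CDFLY
  updated: d(CDFLY,N)=172/5
step 5: merge (CDFLY,N) at d=172/5; branch lengths CDFLY→99/20, N→86/5; new cluster CDFLNY
final tree: (((((C:3/2,L:3/2):9/4,F:15/4):73/12,Y:59/6):29/12,D:49/4):99/20,N:86/5)
total length: 926/15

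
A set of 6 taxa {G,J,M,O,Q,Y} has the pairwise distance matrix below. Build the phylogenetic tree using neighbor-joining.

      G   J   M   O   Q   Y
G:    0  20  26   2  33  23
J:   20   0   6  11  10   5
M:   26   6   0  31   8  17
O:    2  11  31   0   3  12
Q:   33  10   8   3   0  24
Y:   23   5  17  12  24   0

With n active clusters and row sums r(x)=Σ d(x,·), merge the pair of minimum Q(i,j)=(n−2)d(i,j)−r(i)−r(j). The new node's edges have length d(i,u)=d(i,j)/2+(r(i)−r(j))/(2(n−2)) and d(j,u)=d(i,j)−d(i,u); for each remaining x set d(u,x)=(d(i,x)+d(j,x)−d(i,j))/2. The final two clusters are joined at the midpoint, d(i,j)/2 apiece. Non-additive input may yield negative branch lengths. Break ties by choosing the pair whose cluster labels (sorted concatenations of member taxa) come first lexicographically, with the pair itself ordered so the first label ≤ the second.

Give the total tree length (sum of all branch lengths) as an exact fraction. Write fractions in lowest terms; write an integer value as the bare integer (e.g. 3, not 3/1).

iteration 1: select G,O (d=2, Q=-155); attach at lengths (53/8, -37/8); label the merged cluster GO
  updated: d(GO,J)=29/2, d(GO,M)=55/2, d(GO,Q)=17, d(GO,Y)=33/2
iteration 2: select M,Q (d=8, Q=-187/2); attach at lengths (47/12, 49/12); label the merged cluster MQ
  updated: d(GO,MQ)=73/4, d(J,MQ)=4, d(MQ,Y)=33/2
iteration 3: select GO,Y (d=33/2, Q=-217/4); attach at lengths (177/16, 87/16); label the merged cluster GOY
  updated: d(GOY,J)=3/2, d(GOY,MQ)=73/8
iteration 4: select GOY,J (d=3/2, Q=-117/8); attach at lengths (53/16, -29/16); label the merged cluster GJOY
  updated: d(GJOY,MQ)=93/16
iteration 5: select GJOY,MQ (d=93/16); attach at lengths (93/32, 93/32); label the merged cluster GJMOQY
final tree: ((((G:53/8,O:-37/8):177/16,Y:87/16):53/16,J:-29/16):93/32,(M:47/12,Q:49/12):93/32)
total length: 541/16

541/16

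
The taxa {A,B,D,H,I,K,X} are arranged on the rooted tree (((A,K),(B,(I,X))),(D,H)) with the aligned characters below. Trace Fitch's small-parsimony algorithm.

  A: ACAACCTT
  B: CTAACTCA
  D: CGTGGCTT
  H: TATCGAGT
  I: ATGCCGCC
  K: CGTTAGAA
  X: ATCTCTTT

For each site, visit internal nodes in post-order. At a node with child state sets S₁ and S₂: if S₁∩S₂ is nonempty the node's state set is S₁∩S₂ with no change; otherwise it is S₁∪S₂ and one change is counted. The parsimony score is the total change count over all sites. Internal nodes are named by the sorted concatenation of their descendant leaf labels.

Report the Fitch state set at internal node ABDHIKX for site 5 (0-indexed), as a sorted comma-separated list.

site 0, node AK: A={A} ∪ K={C} → {A,C} (+1)
site 0, node IX: I={A} ∩ X={A} → {A} (+0)
site 0, node BIX: B={C} ∪ IX={A} → {A,C} (+1)
site 0, node ABIKX: AK={A,C} ∩ BIX={A,C} → {A,C} (+0)
site 0, node DH: D={C} ∪ H={T} → {C,T} (+1)
site 0, node ABDHIKX: ABIKX={A,C} ∩ DH={C,T} → {C} (+0)
site 1, node AK: A={C} ∪ K={G} → {C,G} (+1)
site 1, node IX: I={T} ∩ X={T} → {T} (+0)
site 1, node BIX: B={T} ∩ IX={T} → {T} (+0)
site 1, node ABIKX: AK={C,G} ∪ BIX={T} → {C,G,T} (+1)
site 1, node DH: D={G} ∪ H={A} → {A,G} (+1)
site 1, node ABDHIKX: ABIKX={C,G,T} ∩ DH={A,G} → {G} (+0)
site 2, node AK: A={A} ∪ K={T} → {A,T} (+1)
site 2, node IX: I={G} ∪ X={C} → {C,G} (+1)
site 2, node BIX: B={A} ∪ IX={C,G} → {A,C,G} (+1)
site 2, node ABIKX: AK={A,T} ∩ BIX={A,C,G} → {A} (+0)
site 2, node DH: D={T} ∩ H={T} → {T} (+0)
site 2, node ABDHIKX: ABIKX={A} ∪ DH={T} → {A,T} (+1)
site 3, node AK: A={A} ∪ K={T} → {A,T} (+1)
site 3, node IX: I={C} ∪ X={T} → {C,T} (+1)
site 3, node BIX: B={A} ∪ IX={C,T} → {A,C,T} (+1)
site 3, node ABIKX: AK={A,T} ∩ BIX={A,C,T} → {A,T} (+0)
site 3, node DH: D={G} ∪ H={C} → {C,G} (+1)
site 3, node ABDHIKX: ABIKX={A,T} ∪ DH={C,G} → {A,C,G,T} (+1)
site 4, node AK: A={C} ∪ K={A} → {A,C} (+1)
site 4, node IX: I={C} ∩ X={C} → {C} (+0)
site 4, node BIX: B={C} ∩ IX={C} → {C} (+0)
site 4, node ABIKX: AK={A,C} ∩ BIX={C} → {C} (+0)
site 4, node DH: D={G} ∩ H={G} → {G} (+0)
site 4, node ABDHIKX: ABIKX={C} ∪ DH={G} → {C,G} (+1)
site 5, node AK: A={C} ∪ K={G} → {C,G} (+1)
site 5, node IX: I={G} ∪ X={T} → {G,T} (+1)
site 5, node BIX: B={T} ∩ IX={G,T} → {T} (+0)
site 5, node ABIKX: AK={C,G} ∪ BIX={T} → {C,G,T} (+1)
site 5, node DH: D={C} ∪ H={A} → {A,C} (+1)
site 5, node ABDHIKX: ABIKX={C,G,T} ∩ DH={A,C} → {C} (+0)
site 6, node AK: A={T} ∪ K={A} → {A,T} (+1)
site 6, node IX: I={C} ∪ X={T} → {C,T} (+1)
site 6, node BIX: B={C} ∩ IX={C,T} → {C} (+0)
site 6, node ABIKX: AK={A,T} ∪ BIX={C} → {A,C,T} (+1)
site 6, node DH: D={T} ∪ H={G} → {G,T} (+1)
site 6, node ABDHIKX: ABIKX={A,C,T} ∩ DH={G,T} → {T} (+0)
site 7, node AK: A={T} ∪ K={A} → {A,T} (+1)
site 7, node IX: I={C} ∪ X={T} → {C,T} (+1)
site 7, node BIX: B={A} ∪ IX={C,T} → {A,C,T} (+1)
site 7, node ABIKX: AK={A,T} ∩ BIX={A,C,T} → {A,T} (+0)
site 7, node DH: D={T} ∩ H={T} → {T} (+0)
site 7, node ABDHIKX: ABIKX={A,T} ∩ DH={T} → {T} (+0)
per-site changes: [3, 3, 4, 5, 2, 4, 4, 3]; total = 28

C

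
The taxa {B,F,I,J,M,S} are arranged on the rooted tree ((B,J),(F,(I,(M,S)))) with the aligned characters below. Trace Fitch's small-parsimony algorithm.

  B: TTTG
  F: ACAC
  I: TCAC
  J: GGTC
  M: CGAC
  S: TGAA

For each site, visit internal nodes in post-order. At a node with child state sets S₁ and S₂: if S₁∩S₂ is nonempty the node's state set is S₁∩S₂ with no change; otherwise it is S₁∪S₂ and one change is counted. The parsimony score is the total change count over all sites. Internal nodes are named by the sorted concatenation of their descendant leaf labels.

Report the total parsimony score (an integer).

9

[col 0] BJ: children B:{T}, J:{G} ∪→ {G,T}; cost 1
[col 0] MS: children M:{C}, S:{T} ∪→ {C,T}; cost 1
[col 0] IMS: children I:{T}, MS:{C,T} ∩→ {T}; cost 0
[col 0] FIMS: children F:{A}, IMS:{T} ∪→ {A,T}; cost 1
[col 0] BFIJMS: children BJ:{G,T}, FIMS:{A,T} ∩→ {T}; cost 0
[col 1] BJ: children B:{T}, J:{G} ∪→ {G,T}; cost 1
[col 1] MS: children M:{G}, S:{G} ∩→ {G}; cost 0
[col 1] IMS: children I:{C}, MS:{G} ∪→ {C,G}; cost 1
[col 1] FIMS: children F:{C}, IMS:{C,G} ∩→ {C}; cost 0
[col 1] BFIJMS: children BJ:{G,T}, FIMS:{C} ∪→ {C,G,T}; cost 1
[col 2] BJ: children B:{T}, J:{T} ∩→ {T}; cost 0
[col 2] MS: children M:{A}, S:{A} ∩→ {A}; cost 0
[col 2] IMS: children I:{A}, MS:{A} ∩→ {A}; cost 0
[col 2] FIMS: children F:{A}, IMS:{A} ∩→ {A}; cost 0
[col 2] BFIJMS: children BJ:{T}, FIMS:{A} ∪→ {A,T}; cost 1
[col 3] BJ: children B:{G}, J:{C} ∪→ {C,G}; cost 1
[col 3] MS: children M:{C}, S:{A} ∪→ {A,C}; cost 1
[col 3] IMS: children I:{C}, MS:{A,C} ∩→ {C}; cost 0
[col 3] FIMS: children F:{C}, IMS:{C} ∩→ {C}; cost 0
[col 3] BFIJMS: children BJ:{C,G}, FIMS:{C} ∩→ {C}; cost 0
per-site changes: [3, 3, 1, 2]; total = 9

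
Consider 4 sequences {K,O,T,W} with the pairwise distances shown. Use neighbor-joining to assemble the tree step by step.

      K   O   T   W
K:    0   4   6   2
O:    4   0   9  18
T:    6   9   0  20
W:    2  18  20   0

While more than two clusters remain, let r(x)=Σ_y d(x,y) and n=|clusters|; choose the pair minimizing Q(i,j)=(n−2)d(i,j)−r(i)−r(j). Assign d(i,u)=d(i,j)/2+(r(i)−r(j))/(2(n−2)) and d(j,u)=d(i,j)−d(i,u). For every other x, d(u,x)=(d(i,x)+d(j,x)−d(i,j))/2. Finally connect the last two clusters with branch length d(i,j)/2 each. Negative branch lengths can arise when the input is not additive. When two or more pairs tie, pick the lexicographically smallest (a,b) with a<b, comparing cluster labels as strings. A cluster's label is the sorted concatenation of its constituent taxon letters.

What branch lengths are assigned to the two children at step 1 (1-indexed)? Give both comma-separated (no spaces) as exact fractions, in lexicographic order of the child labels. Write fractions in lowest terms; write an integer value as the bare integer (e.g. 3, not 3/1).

-6,8

iteration 1: select K,W (d=2, Q=-48); attach at lengths (-6, 8); label the merged cluster KW
  updated: d(KW,O)=10, d(KW,T)=12
iteration 2: select KW,O (d=10, Q=-31); attach at lengths (13/2, 7/2); label the merged cluster KOW
  updated: d(KOW,T)=11/2
iteration 3: select KOW,T (d=11/2); attach at lengths (11/4, 11/4); label the merged cluster KOTW
final tree: (((K:-6,W:8):13/2,O:7/2):11/4,T:11/4)
total length: 35/2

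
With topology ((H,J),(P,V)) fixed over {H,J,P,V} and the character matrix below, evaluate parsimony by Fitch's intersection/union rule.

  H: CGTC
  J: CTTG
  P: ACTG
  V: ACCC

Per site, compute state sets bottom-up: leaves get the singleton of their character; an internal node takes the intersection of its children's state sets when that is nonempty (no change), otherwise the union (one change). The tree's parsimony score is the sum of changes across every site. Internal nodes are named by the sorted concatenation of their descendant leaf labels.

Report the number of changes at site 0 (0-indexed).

1

site 0, node HJ: H={C} ∩ J={C} → {C} (+0)
site 0, node PV: P={A} ∩ V={A} → {A} (+0)
site 0, node HJPV: HJ={C} ∪ PV={A} → {A,C} (+1)
site 1, node HJ: H={G} ∪ J={T} → {G,T} (+1)
site 1, node PV: P={C} ∩ V={C} → {C} (+0)
site 1, node HJPV: HJ={G,T} ∪ PV={C} → {C,G,T} (+1)
site 2, node HJ: H={T} ∩ J={T} → {T} (+0)
site 2, node PV: P={T} ∪ V={C} → {C,T} (+1)
site 2, node HJPV: HJ={T} ∩ PV={C,T} → {T} (+0)
site 3, node HJ: H={C} ∪ J={G} → {C,G} (+1)
site 3, node PV: P={G} ∪ V={C} → {C,G} (+1)
site 3, node HJPV: HJ={C,G} ∩ PV={C,G} → {C,G} (+0)
per-site changes: [1, 2, 1, 2]; total = 6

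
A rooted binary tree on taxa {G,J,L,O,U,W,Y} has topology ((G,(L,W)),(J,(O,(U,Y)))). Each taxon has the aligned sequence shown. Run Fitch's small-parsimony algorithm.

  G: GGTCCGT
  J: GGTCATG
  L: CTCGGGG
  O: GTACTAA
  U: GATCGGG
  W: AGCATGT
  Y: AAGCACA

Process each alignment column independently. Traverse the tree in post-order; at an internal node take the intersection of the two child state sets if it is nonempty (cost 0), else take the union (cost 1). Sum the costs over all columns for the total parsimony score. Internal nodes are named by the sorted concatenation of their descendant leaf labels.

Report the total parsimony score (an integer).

[col 0] LW: children L:{C}, W:{A} ∪→ {A,C}; cost 1
[col 0] GLW: children G:{G}, LW:{A,C} ∪→ {A,C,G}; cost 1
[col 0] UY: children U:{G}, Y:{A} ∪→ {A,G}; cost 1
[col 0] OUY: children O:{G}, UY:{A,G} ∩→ {G}; cost 0
[col 0] JOUY: children J:{G}, OUY:{G} ∩→ {G}; cost 0
[col 0] GJLOUWY: children GLW:{A,C,G}, JOUY:{G} ∩→ {G}; cost 0
[col 1] LW: children L:{T}, W:{G} ∪→ {G,T}; cost 1
[col 1] GLW: children G:{G}, LW:{G,T} ∩→ {G}; cost 0
[col 1] UY: children U:{A}, Y:{A} ∩→ {A}; cost 0
[col 1] OUY: children O:{T}, UY:{A} ∪→ {A,T}; cost 1
[col 1] JOUY: children J:{G}, OUY:{A,T} ∪→ {A,G,T}; cost 1
[col 1] GJLOUWY: children GLW:{G}, JOUY:{A,G,T} ∩→ {G}; cost 0
[col 2] LW: children L:{C}, W:{C} ∩→ {C}; cost 0
[col 2] GLW: children G:{T}, LW:{C} ∪→ {C,T}; cost 1
[col 2] UY: children U:{T}, Y:{G} ∪→ {G,T}; cost 1
[col 2] OUY: children O:{A}, UY:{G,T} ∪→ {A,G,T}; cost 1
[col 2] JOUY: children J:{T}, OUY:{A,G,T} ∩→ {T}; cost 0
[col 2] GJLOUWY: children GLW:{C,T}, JOUY:{T} ∩→ {T}; cost 0
[col 3] LW: children L:{G}, W:{A} ∪→ {A,G}; cost 1
[col 3] GLW: children G:{C}, LW:{A,G} ∪→ {A,C,G}; cost 1
[col 3] UY: children U:{C}, Y:{C} ∩→ {C}; cost 0
[col 3] OUY: children O:{C}, UY:{C} ∩→ {C}; cost 0
[col 3] JOUY: children J:{C}, OUY:{C} ∩→ {C}; cost 0
[col 3] GJLOUWY: children GLW:{A,C,G}, JOUY:{C} ∩→ {C}; cost 0
[col 4] LW: children L:{G}, W:{T} ∪→ {G,T}; cost 1
[col 4] GLW: children G:{C}, LW:{G,T} ∪→ {C,G,T}; cost 1
[col 4] UY: children U:{G}, Y:{A} ∪→ {A,G}; cost 1
[col 4] OUY: children O:{T}, UY:{A,G} ∪→ {A,G,T}; cost 1
[col 4] JOUY: children J:{A}, OUY:{A,G,T} ∩→ {A}; cost 0
[col 4] GJLOUWY: children GLW:{C,G,T}, JOUY:{A} ∪→ {A,C,G,T}; cost 1
[col 5] LW: children L:{G}, W:{G} ∩→ {G}; cost 0
[col 5] GLW: children G:{G}, LW:{G} ∩→ {G}; cost 0
[col 5] UY: children U:{G}, Y:{C} ∪→ {C,G}; cost 1
[col 5] OUY: children O:{A}, UY:{C,G} ∪→ {A,C,G}; cost 1
[col 5] JOUY: children J:{T}, OUY:{A,C,G} ∪→ {A,C,G,T}; cost 1
[col 5] GJLOUWY: children GLW:{G}, JOUY:{A,C,G,T} ∩→ {G}; cost 0
[col 6] LW: children L:{G}, W:{T} ∪→ {G,T}; cost 1
[col 6] GLW: children G:{T}, LW:{G,T} ∩→ {T}; cost 0
[col 6] UY: children U:{G}, Y:{A} ∪→ {A,G}; cost 1
[col 6] OUY: children O:{A}, UY:{A,G} ∩→ {A}; cost 0
[col 6] JOUY: children J:{G}, OUY:{A} ∪→ {A,G}; cost 1
[col 6] GJLOUWY: children GLW:{T}, JOUY:{A,G} ∪→ {A,G,T}; cost 1
per-site changes: [3, 3, 3, 2, 5, 3, 4]; total = 23

23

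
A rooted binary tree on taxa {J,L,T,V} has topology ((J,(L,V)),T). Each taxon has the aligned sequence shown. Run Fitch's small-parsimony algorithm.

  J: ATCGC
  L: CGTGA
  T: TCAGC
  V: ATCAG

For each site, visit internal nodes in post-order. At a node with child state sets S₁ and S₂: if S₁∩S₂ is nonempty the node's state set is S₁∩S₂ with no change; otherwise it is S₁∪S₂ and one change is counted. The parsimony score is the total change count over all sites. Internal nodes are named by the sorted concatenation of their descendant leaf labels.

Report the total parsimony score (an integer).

9

site 0, node LV: L={C} ∪ V={A} → {A,C} (+1)
site 0, node JLV: J={A} ∩ LV={A,C} → {A} (+0)
site 0, node JLTV: JLV={A} ∪ T={T} → {A,T} (+1)
site 1, node LV: L={G} ∪ V={T} → {G,T} (+1)
site 1, node JLV: J={T} ∩ LV={G,T} → {T} (+0)
site 1, node JLTV: JLV={T} ∪ T={C} → {C,T} (+1)
site 2, node LV: L={T} ∪ V={C} → {C,T} (+1)
site 2, node JLV: J={C} ∩ LV={C,T} → {C} (+0)
site 2, node JLTV: JLV={C} ∪ T={A} → {A,C} (+1)
site 3, node LV: L={G} ∪ V={A} → {A,G} (+1)
site 3, node JLV: J={G} ∩ LV={A,G} → {G} (+0)
site 3, node JLTV: JLV={G} ∩ T={G} → {G} (+0)
site 4, node LV: L={A} ∪ V={G} → {A,G} (+1)
site 4, node JLV: J={C} ∪ LV={A,G} → {A,C,G} (+1)
site 4, node JLTV: JLV={A,C,G} ∩ T={C} → {C} (+0)
per-site changes: [2, 2, 2, 1, 2]; total = 9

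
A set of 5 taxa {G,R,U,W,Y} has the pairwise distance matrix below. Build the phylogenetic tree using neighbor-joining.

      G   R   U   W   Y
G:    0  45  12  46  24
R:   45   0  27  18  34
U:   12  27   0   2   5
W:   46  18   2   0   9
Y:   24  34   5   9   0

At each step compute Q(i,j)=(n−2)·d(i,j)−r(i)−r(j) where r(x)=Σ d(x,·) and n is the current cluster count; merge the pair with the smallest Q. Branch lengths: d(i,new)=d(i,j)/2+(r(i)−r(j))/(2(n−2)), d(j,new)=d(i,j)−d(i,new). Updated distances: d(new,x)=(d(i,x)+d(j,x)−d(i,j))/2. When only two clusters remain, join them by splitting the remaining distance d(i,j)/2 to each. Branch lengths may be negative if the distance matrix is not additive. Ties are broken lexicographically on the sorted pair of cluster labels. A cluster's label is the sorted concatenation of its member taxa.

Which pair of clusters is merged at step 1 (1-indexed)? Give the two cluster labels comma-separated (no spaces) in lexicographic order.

R,W

1. join R+W (d=18, Q=-145) ⇒ RW; edges |R|=103/6, |W|=5/6
  updated: d(G,RW)=73/2, d(RW,U)=11/2, d(RW,Y)=25/2
2. join G+U (d=12, Q=-71) ⇒ GU; edges |G|=37/2, |U|=-13/2
  updated: d(GU,RW)=15, d(GU,Y)=17/2
3. join GU+RW (d=15, Q=-36) ⇒ GRUW; edges |GU|=11/2, |RW|=19/2
  updated: d(GRUW,Y)=3
4. join GRUW+Y (d=3) ⇒ GRUWY; edges |GRUW|=3/2, |Y|=3/2
final tree: (((G:37/2,U:-13/2):11/2,(R:103/6,W:5/6):19/2):3/2,Y:3/2)
total length: 48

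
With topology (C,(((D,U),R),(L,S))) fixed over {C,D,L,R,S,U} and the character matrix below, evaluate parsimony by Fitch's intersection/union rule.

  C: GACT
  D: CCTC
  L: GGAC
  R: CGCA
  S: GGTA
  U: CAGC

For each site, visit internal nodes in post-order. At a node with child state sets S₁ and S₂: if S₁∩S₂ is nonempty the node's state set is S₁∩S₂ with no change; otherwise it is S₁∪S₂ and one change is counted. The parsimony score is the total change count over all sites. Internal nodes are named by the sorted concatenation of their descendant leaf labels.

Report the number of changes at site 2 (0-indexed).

4

[col 0] DU: children D:{C}, U:{C} ∩→ {C}; cost 0
[col 0] DRU: children DU:{C}, R:{C} ∩→ {C}; cost 0
[col 0] LS: children L:{G}, S:{G} ∩→ {G}; cost 0
[col 0] DLRSU: children DRU:{C}, LS:{G} ∪→ {C,G}; cost 1
[col 0] CDLRSU: children C:{G}, DLRSU:{C,G} ∩→ {G}; cost 0
[col 1] DU: children D:{C}, U:{A} ∪→ {A,C}; cost 1
[col 1] DRU: children DU:{A,C}, R:{G} ∪→ {A,C,G}; cost 1
[col 1] LS: children L:{G}, S:{G} ∩→ {G}; cost 0
[col 1] DLRSU: children DRU:{A,C,G}, LS:{G} ∩→ {G}; cost 0
[col 1] CDLRSU: children C:{A}, DLRSU:{G} ∪→ {A,G}; cost 1
[col 2] DU: children D:{T}, U:{G} ∪→ {G,T}; cost 1
[col 2] DRU: children DU:{G,T}, R:{C} ∪→ {C,G,T}; cost 1
[col 2] LS: children L:{A}, S:{T} ∪→ {A,T}; cost 1
[col 2] DLRSU: children DRU:{C,G,T}, LS:{A,T} ∩→ {T}; cost 0
[col 2] CDLRSU: children C:{C}, DLRSU:{T} ∪→ {C,T}; cost 1
[col 3] DU: children D:{C}, U:{C} ∩→ {C}; cost 0
[col 3] DRU: children DU:{C}, R:{A} ∪→ {A,C}; cost 1
[col 3] LS: children L:{C}, S:{A} ∪→ {A,C}; cost 1
[col 3] DLRSU: children DRU:{A,C}, LS:{A,C} ∩→ {A,C}; cost 0
[col 3] CDLRSU: children C:{T}, DLRSU:{A,C} ∪→ {A,C,T}; cost 1
per-site changes: [1, 3, 4, 3]; total = 11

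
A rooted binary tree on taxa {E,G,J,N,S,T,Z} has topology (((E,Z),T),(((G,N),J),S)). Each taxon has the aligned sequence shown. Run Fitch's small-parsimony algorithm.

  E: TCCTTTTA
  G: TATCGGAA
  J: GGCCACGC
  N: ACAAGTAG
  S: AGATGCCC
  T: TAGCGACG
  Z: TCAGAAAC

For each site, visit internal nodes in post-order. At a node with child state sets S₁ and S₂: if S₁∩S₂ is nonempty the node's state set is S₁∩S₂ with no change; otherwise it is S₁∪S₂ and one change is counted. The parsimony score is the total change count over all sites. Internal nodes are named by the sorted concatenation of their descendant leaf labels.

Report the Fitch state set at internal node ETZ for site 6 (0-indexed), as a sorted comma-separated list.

[col 0] EZ: children E:{T}, Z:{T} ∩→ {T}; cost 0
[col 0] ETZ: children EZ:{T}, T:{T} ∩→ {T}; cost 0
[col 0] GN: children G:{T}, N:{A} ∪→ {A,T}; cost 1
[col 0] GJN: children GN:{A,T}, J:{G} ∪→ {A,G,T}; cost 1
[col 0] GJNS: children GJN:{A,G,T}, S:{A} ∩→ {A}; cost 0
[col 0] EGJNSTZ: children ETZ:{T}, GJNS:{A} ∪→ {A,T}; cost 1
[col 1] EZ: children E:{C}, Z:{C} ∩→ {C}; cost 0
[col 1] ETZ: children EZ:{C}, T:{A} ∪→ {A,C}; cost 1
[col 1] GN: children G:{A}, N:{C} ∪→ {A,C}; cost 1
[col 1] GJN: children GN:{A,C}, J:{G} ∪→ {A,C,G}; cost 1
[col 1] GJNS: children GJN:{A,C,G}, S:{G} ∩→ {G}; cost 0
[col 1] EGJNSTZ: children ETZ:{A,C}, GJNS:{G} ∪→ {A,C,G}; cost 1
[col 2] EZ: children E:{C}, Z:{A} ∪→ {A,C}; cost 1
[col 2] ETZ: children EZ:{A,C}, T:{G} ∪→ {A,C,G}; cost 1
[col 2] GN: children G:{T}, N:{A} ∪→ {A,T}; cost 1
[col 2] GJN: children GN:{A,T}, J:{C} ∪→ {A,C,T}; cost 1
[col 2] GJNS: children GJN:{A,C,T}, S:{A} ∩→ {A}; cost 0
[col 2] EGJNSTZ: children ETZ:{A,C,G}, GJNS:{A} ∩→ {A}; cost 0
[col 3] EZ: children E:{T}, Z:{G} ∪→ {G,T}; cost 1
[col 3] ETZ: children EZ:{G,T}, T:{C} ∪→ {C,G,T}; cost 1
[col 3] GN: children G:{C}, N:{A} ∪→ {A,C}; cost 1
[col 3] GJN: children GN:{A,C}, J:{C} ∩→ {C}; cost 0
[col 3] GJNS: children GJN:{C}, S:{T} ∪→ {C,T}; cost 1
[col 3] EGJNSTZ: children ETZ:{C,G,T}, GJNS:{C,T} ∩→ {C,T}; cost 0
[col 4] EZ: children E:{T}, Z:{A} ∪→ {A,T}; cost 1
[col 4] ETZ: children EZ:{A,T}, T:{G} ∪→ {A,G,T}; cost 1
[col 4] GN: children G:{G}, N:{G} ∩→ {G}; cost 0
[col 4] GJN: children GN:{G}, J:{A} ∪→ {A,G}; cost 1
[col 4] GJNS: children GJN:{A,G}, S:{G} ∩→ {G}; cost 0
[col 4] EGJNSTZ: children ETZ:{A,G,T}, GJNS:{G} ∩→ {G}; cost 0
[col 5] EZ: children E:{T}, Z:{A} ∪→ {A,T}; cost 1
[col 5] ETZ: children EZ:{A,T}, T:{A} ∩→ {A}; cost 0
[col 5] GN: children G:{G}, N:{T} ∪→ {G,T}; cost 1
[col 5] GJN: children GN:{G,T}, J:{C} ∪→ {C,G,T}; cost 1
[col 5] GJNS: children GJN:{C,G,T}, S:{C} ∩→ {C}; cost 0
[col 5] EGJNSTZ: children ETZ:{A}, GJNS:{C} ∪→ {A,C}; cost 1
[col 6] EZ: children E:{T}, Z:{A} ∪→ {A,T}; cost 1
[col 6] ETZ: children EZ:{A,T}, T:{C} ∪→ {A,C,T}; cost 1
[col 6] GN: children G:{A}, N:{A} ∩→ {A}; cost 0
[col 6] GJN: children GN:{A}, J:{G} ∪→ {A,G}; cost 1
[col 6] GJNS: children GJN:{A,G}, S:{C} ∪→ {A,C,G}; cost 1
[col 6] EGJNSTZ: children ETZ:{A,C,T}, GJNS:{A,C,G} ∩→ {A,C}; cost 0
[col 7] EZ: children E:{A}, Z:{C} ∪→ {A,C}; cost 1
[col 7] ETZ: children EZ:{A,C}, T:{G} ∪→ {A,C,G}; cost 1
[col 7] GN: children G:{A}, N:{G} ∪→ {A,G}; cost 1
[col 7] GJN: children GN:{A,G}, J:{C} ∪→ {A,C,G}; cost 1
[col 7] GJNS: children GJN:{A,C,G}, S:{C} ∩→ {C}; cost 0
[col 7] EGJNSTZ: children ETZ:{A,C,G}, GJNS:{C} ∩→ {C}; cost 0
per-site changes: [3, 4, 4, 4, 3, 4, 4, 4]; total = 30

A,C,T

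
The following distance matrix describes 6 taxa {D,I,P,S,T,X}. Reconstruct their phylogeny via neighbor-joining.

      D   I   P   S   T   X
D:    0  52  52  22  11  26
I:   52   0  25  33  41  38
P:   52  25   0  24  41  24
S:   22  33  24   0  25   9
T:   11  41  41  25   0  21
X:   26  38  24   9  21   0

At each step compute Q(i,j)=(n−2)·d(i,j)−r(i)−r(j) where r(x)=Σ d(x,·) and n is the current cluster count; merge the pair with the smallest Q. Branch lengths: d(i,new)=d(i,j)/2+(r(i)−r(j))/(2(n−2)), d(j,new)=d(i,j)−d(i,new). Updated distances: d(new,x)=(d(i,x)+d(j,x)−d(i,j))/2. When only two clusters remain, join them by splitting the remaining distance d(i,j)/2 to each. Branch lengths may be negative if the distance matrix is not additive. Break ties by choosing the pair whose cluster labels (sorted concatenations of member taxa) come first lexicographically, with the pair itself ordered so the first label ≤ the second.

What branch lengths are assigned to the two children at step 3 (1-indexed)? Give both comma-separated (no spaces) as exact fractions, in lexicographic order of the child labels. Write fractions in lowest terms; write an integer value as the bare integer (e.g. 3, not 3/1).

55/4,17/4

iteration 1: select D,T (d=11, Q=-258); attach at lengths (17/2, 5/2); label the merged cluster DT
  updated: d(DT,I)=41, d(DT,P)=41, d(DT,S)=18, d(DT,X)=18
iteration 2: select I,P (d=25, Q=-176); attach at lengths (49/3, 26/3); label the merged cluster IP
  updated: d(DT,IP)=57/2, d(IP,S)=16, d(IP,X)=37/2
iteration 3: select DT,X (d=18, Q=-74); attach at lengths (55/4, 17/4); label the merged cluster DTX
  updated: d(DTX,IP)=29/2, d(DTX,S)=9/2
iteration 4: select DTX,IP (d=29/2, Q=-35); attach at lengths (3/2, 13); label the merged cluster DIPTX
  updated: d(DIPTX,S)=3
iteration 5: select DIPTX,S (d=3); attach at lengths (3/2, 3/2); label the merged cluster DIPSTX
final tree: ((((D:17/2,T:5/2):55/4,X:17/4):3/2,(I:49/3,P:26/3):13):3/2,S:3/2)
total length: 143/2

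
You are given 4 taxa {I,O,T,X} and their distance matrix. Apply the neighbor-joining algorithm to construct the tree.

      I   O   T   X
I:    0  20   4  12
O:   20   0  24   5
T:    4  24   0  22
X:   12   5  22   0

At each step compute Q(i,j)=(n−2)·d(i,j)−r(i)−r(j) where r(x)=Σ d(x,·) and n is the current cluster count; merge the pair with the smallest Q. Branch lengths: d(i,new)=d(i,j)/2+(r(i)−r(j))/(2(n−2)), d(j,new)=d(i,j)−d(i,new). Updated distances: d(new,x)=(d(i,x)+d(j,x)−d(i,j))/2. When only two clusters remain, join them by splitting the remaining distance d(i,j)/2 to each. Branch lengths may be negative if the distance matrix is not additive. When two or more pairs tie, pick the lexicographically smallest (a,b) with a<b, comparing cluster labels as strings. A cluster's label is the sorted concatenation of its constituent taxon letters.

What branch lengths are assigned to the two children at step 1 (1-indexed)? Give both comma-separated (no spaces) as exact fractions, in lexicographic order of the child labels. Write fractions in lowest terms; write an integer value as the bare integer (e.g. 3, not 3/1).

-3/2,11/2

step 1: merge (I,T) at d=4, Q=-78; branch lengths I→-3/2, T→11/2; new cluster IT
  updated: d(IT,O)=20, d(IT,X)=15
step 2: merge (IT,O) at d=20, Q=-40; branch lengths IT→15, O→5; new cluster IOT
  updated: d(IOT,X)=0
step 3: merge (IOT,X) at d=0; branch lengths IOT→0, X→0; new cluster IOTX
final tree: (((I:-3/2,T:11/2):15,O:5):0,X:0)
total length: 24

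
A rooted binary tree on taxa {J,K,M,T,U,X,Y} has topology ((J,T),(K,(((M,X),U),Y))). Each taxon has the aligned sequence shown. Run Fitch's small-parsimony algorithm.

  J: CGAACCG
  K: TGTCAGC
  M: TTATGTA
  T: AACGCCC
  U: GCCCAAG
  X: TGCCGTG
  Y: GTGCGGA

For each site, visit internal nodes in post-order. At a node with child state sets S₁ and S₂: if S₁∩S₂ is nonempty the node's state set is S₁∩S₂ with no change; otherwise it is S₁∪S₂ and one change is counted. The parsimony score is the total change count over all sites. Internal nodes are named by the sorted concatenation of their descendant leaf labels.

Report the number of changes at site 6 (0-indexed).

4

[col 0] JT: children J:{C}, T:{A} ∪→ {A,C}; cost 1
[col 0] MX: children M:{T}, X:{T} ∩→ {T}; cost 0
[col 0] MUX: children MX:{T}, U:{G} ∪→ {G,T}; cost 1
[col 0] MUXY: children MUX:{G,T}, Y:{G} ∩→ {G}; cost 0
[col 0] KMUXY: children K:{T}, MUXY:{G} ∪→ {G,T}; cost 1
[col 0] JKMTUXY: children JT:{A,C}, KMUXY:{G,T} ∪→ {A,C,G,T}; cost 1
[col 1] JT: children J:{G}, T:{A} ∪→ {A,G}; cost 1
[col 1] MX: children M:{T}, X:{G} ∪→ {G,T}; cost 1
[col 1] MUX: children MX:{G,T}, U:{C} ∪→ {C,G,T}; cost 1
[col 1] MUXY: children MUX:{C,G,T}, Y:{T} ∩→ {T}; cost 0
[col 1] KMUXY: children K:{G}, MUXY:{T} ∪→ {G,T}; cost 1
[col 1] JKMTUXY: children JT:{A,G}, KMUXY:{G,T} ∩→ {G}; cost 0
[col 2] JT: children J:{A}, T:{C} ∪→ {A,C}; cost 1
[col 2] MX: children M:{A}, X:{C} ∪→ {A,C}; cost 1
[col 2] MUX: children MX:{A,C}, U:{C} ∩→ {C}; cost 0
[col 2] MUXY: children MUX:{C}, Y:{G} ∪→ {C,G}; cost 1
[col 2] KMUXY: children K:{T}, MUXY:{C,G} ∪→ {C,G,T}; cost 1
[col 2] JKMTUXY: children JT:{A,C}, KMUXY:{C,G,T} ∩→ {C}; cost 0
[col 3] JT: children J:{A}, T:{G} ∪→ {A,G}; cost 1
[col 3] MX: children M:{T}, X:{C} ∪→ {C,T}; cost 1
[col 3] MUX: children MX:{C,T}, U:{C} ∩→ {C}; cost 0
[col 3] MUXY: children MUX:{C}, Y:{C} ∩→ {C}; cost 0
[col 3] KMUXY: children K:{C}, MUXY:{C} ∩→ {C}; cost 0
[col 3] JKMTUXY: children JT:{A,G}, KMUXY:{C} ∪→ {A,C,G}; cost 1
[col 4] JT: children J:{C}, T:{C} ∩→ {C}; cost 0
[col 4] MX: children M:{G}, X:{G} ∩→ {G}; cost 0
[col 4] MUX: children MX:{G}, U:{A} ∪→ {A,G}; cost 1
[col 4] MUXY: children MUX:{A,G}, Y:{G} ∩→ {G}; cost 0
[col 4] KMUXY: children K:{A}, MUXY:{G} ∪→ {A,G}; cost 1
[col 4] JKMTUXY: children JT:{C}, KMUXY:{A,G} ∪→ {A,C,G}; cost 1
[col 5] JT: children J:{C}, T:{C} ∩→ {C}; cost 0
[col 5] MX: children M:{T}, X:{T} ∩→ {T}; cost 0
[col 5] MUX: children MX:{T}, U:{A} ∪→ {A,T}; cost 1
[col 5] MUXY: children MUX:{A,T}, Y:{G} ∪→ {A,G,T}; cost 1
[col 5] KMUXY: children K:{G}, MUXY:{A,G,T} ∩→ {G}; cost 0
[col 5] JKMTUXY: children JT:{C}, KMUXY:{G} ∪→ {C,G}; cost 1
[col 6] JT: children J:{G}, T:{C} ∪→ {C,G}; cost 1
[col 6] MX: children M:{A}, X:{G} ∪→ {A,G}; cost 1
[col 6] MUX: children MX:{A,G}, U:{G} ∩→ {G}; cost 0
[col 6] MUXY: children MUX:{G}, Y:{A} ∪→ {A,G}; cost 1
[col 6] KMUXY: children K:{C}, MUXY:{A,G} ∪→ {A,C,G}; cost 1
[col 6] JKMTUXY: children JT:{C,G}, KMUXY:{A,C,G} ∩→ {C,G}; cost 0
per-site changes: [4, 4, 4, 3, 3, 3, 4]; total = 25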